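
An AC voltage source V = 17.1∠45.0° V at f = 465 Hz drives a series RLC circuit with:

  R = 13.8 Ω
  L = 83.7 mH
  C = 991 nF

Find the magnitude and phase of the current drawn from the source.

Step 1 — Angular frequency: ω = 2π·f = 2π·465 = 2922 rad/s.
Step 2 — Component impedances:
  R: Z = R = 13.8 Ω
  L: Z = jωL = j·2922·0.0837 = 0 + j244.5 Ω
  C: Z = 1/(jωC) = -j/(ω·C) = 0 - j345.4 Ω
Step 3 — Series combination: Z_total = R + L + C = 13.8 - j100.8 Ω = 101.8∠-82.2° Ω.
Step 4 — Source phasor: V = 17.1∠45.0° V = 12.09 + j12.09 V.
Step 5 — Ohm's law: I = V / Z_total = (12.09 + j12.09) / (13.8 - j100.8) = -0.1016 + j0.1338 A.
Step 6 — Convert to polar: |I| = 0.168 A, ∠I = 127.2°.

I = 0.168∠127.2° A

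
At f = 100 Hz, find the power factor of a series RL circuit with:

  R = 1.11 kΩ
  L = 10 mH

Step 1 — Angular frequency: ω = 2π·f = 2π·100 = 628.3 rad/s.
Step 2 — Component impedances:
  R: Z = R = 1110 Ω
  L: Z = jωL = j·628.3·0.01 = 0 + j6.283 Ω
Step 3 — Series combination: Z_total = R + L = 1110 + j6.283 Ω = 1110∠0.3° Ω.
Step 4 — Power factor: PF = cos(φ) = Re(Z)/|Z| = 1110/1110 = 1.
Step 5 — Type: Im(Z) = 6.283 ⇒ lagging (phase φ = 0.3°).

PF = 1 (lagging, φ = 0.3°)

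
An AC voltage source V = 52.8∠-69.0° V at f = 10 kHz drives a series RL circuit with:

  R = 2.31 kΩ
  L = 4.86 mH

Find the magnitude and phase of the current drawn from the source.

Step 1 — Angular frequency: ω = 2π·f = 2π·1e+04 = 6.283e+04 rad/s.
Step 2 — Component impedances:
  R: Z = R = 2310 Ω
  L: Z = jωL = j·6.283e+04·0.00486 = 0 + j305.4 Ω
Step 3 — Series combination: Z_total = R + L = 2310 + j305.4 Ω = 2330∠7.5° Ω.
Step 4 — Source phasor: V = 52.8∠-69.0° V = 18.92 - j49.29 V.
Step 5 — Ohm's law: I = V / Z_total = (18.92 - j49.29) / (2310 + j305.4) = 0.005278 - j0.02204 A.
Step 6 — Convert to polar: |I| = 0.02266 A, ∠I = -76.5°.

I = 0.02266∠-76.5° A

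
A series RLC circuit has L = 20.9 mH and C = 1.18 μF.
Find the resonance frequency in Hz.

Step 1 — Resonance condition Im(Z)=0 gives ω₀ = 1/√(LC).
Step 2 — ω₀ = 1/√(0.0209·1.18e-06) = 6368 rad/s.
Step 3 — f₀ = ω₀/(2π) = 1013 Hz.

f₀ = 1013 Hz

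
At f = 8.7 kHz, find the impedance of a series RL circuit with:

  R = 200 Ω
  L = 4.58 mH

Step 1 — Angular frequency: ω = 2π·f = 2π·8700 = 5.466e+04 rad/s.
Step 2 — Component impedances:
  R: Z = R = 200 Ω
  L: Z = jωL = j·5.466e+04·0.00458 = 0 + j250.4 Ω
Step 3 — Series combination: Z_total = R + L = 200 + j250.4 Ω = 320.4∠51.4° Ω.

Z = 200 + j250.4 Ω = 320.4∠51.4° Ω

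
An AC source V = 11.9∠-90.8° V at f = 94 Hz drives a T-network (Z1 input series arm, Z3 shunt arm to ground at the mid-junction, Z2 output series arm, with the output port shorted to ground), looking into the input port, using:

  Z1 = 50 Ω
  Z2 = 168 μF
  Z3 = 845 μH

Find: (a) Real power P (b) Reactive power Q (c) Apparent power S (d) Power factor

Step 1 — Angular frequency: ω = 2π·f = 2π·94 = 590.6 rad/s.
Step 2 — Component impedances:
  Z1: Z = R = 50 Ω
  Z2: Z = 1/(jωC) = -j/(ω·C) = 0 - j10.08 Ω
  Z3: Z = jωL = j·590.6·0.000845 = 0 + j0.4991 Ω
Step 3 — With the output port shorted to ground, the output series arm Z2 runs from the junction to ground; the shunt arm Z3 also runs from the junction to ground. They appear in parallel: Z3 || Z2 = 0 + j0.5251 Ω.
Step 4 — Series with input arm Z1: Z_in = Z1 + (Z3 || Z2) = 50 + j0.5251 Ω = 50∠0.6° Ω.
Step 5 — Source phasor: V = 11.9∠-90.8° V = -0.1661 - j11.9 V.
Step 6 — Current: I = V / Z = -0.005821 - j0.2379 A = 0.238∠-91.4° A.
Step 7 — Complex power: S = V·I* = 2.832 + j0.02974 VA.
Step 8 — Real power: P = Re(S) = 2.832 W.
Step 9 — Reactive power: Q = Im(S) = 0.02974 VAR.
Step 10 — Apparent power: |S| = 2.832 VA.
Step 11 — Power factor: PF = P/|S| = 0.9999 (lagging).

(a) P = 2.832 W  (b) Q = 0.02974 VAR  (c) S = 2.832 VA  (d) PF = 0.9999 (lagging)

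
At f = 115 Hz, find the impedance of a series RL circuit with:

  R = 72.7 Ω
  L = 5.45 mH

Step 1 — Angular frequency: ω = 2π·f = 2π·115 = 722.6 rad/s.
Step 2 — Component impedances:
  R: Z = R = 72.7 Ω
  L: Z = jωL = j·722.6·0.00545 = 0 + j3.938 Ω
Step 3 — Series combination: Z_total = R + L = 72.7 + j3.938 Ω = 72.81∠3.1° Ω.

Z = 72.7 + j3.938 Ω = 72.81∠3.1° Ω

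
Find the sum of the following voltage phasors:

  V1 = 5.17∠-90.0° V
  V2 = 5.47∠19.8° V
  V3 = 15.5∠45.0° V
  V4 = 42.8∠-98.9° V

Step 1 — Convert each phasor to rectangular form:
  V1 = 5.17·(cos(-90.0°) + j·sin(-90.0°)) = 0 - j5.17 V
  V2 = 5.47·(cos(19.8°) + j·sin(19.8°)) = 5.147 + j1.853 V
  V3 = 15.5·(cos(45.0°) + j·sin(45.0°)) = 10.96 + j10.96 V
  V4 = 42.8·(cos(-98.9°) + j·sin(-98.9°)) = -6.622 - j42.28 V
Step 2 — Sum components: V_total = 9.485 - j34.64 V.
Step 3 — Convert to polar: |V_total| = 35.92 V, ∠V_total = -74.7°.

V_total = 35.92∠-74.7° V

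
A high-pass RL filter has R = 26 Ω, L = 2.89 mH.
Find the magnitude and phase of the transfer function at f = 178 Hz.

Step 1 — Angular frequency: ω = 2π·178 = 1118 rad/s.
Step 2 — Transfer function: H(jω) = jωL/(R + jωL).
Step 3 — Numerator jωL = j·3.232; denominator R + jωL = 26 + j3.232.
Step 4 — H = 0.01522 + j0.1224.
Step 5 — Magnitude: |H| = 0.1234 (-18.2 dB); phase: φ = 82.9°.

|H| = 0.1234 (-18.2 dB), φ = 82.9°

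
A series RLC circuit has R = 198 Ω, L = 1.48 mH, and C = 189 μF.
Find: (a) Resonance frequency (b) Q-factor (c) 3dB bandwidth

Step 1 — Resonance: ω₀ = 1/√(LC) = 1/√(0.00148·0.000189) = 1891 rad/s.
Step 2 — f₀ = ω₀/(2π) = 300.9 Hz.
Step 3 — Series Q: Q = ω₀L/R = 1891·0.00148/198 = 0.01413.
Step 4 — Bandwidth: Δω = ω₀/Q = 1.338e+05 rad/s; BW = Δω/(2π) = 2.129e+04 Hz.

(a) f₀ = 300.9 Hz  (b) Q = 0.01413  (c) BW = 2.129e+04 Hz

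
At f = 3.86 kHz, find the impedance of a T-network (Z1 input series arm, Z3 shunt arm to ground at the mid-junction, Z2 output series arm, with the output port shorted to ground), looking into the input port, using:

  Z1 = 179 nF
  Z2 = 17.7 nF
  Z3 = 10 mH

Step 1 — Angular frequency: ω = 2π·f = 2π·3860 = 2.425e+04 rad/s.
Step 2 — Component impedances:
  Z1: Z = 1/(jωC) = -j/(ω·C) = 0 - j230.3 Ω
  Z2: Z = 1/(jωC) = -j/(ω·C) = 0 - j2329 Ω
  Z3: Z = jωL = j·2.425e+04·0.01 = 0 + j242.5 Ω
Step 3 — With the output port shorted to ground, the output series arm Z2 runs from the junction to ground; the shunt arm Z3 also runs from the junction to ground. They appear in parallel: Z3 || Z2 = 0 + j270.7 Ω.
Step 4 — Series with input arm Z1: Z_in = Z1 + (Z3 || Z2) = 0 + j40.37 Ω = 40.37∠90.0° Ω.

Z = 0 + j40.37 Ω = 40.37∠90.0° Ω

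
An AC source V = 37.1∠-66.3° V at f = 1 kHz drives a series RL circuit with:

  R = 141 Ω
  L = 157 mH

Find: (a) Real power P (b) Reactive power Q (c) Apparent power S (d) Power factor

Step 1 — Angular frequency: ω = 2π·f = 2π·1000 = 6283 rad/s.
Step 2 — Component impedances:
  R: Z = R = 141 Ω
  L: Z = jωL = j·6283·0.157 = 0 + j986.5 Ω
Step 3 — Series combination: Z_total = R + L = 141 + j986.5 Ω = 996.5∠81.9° Ω.
Step 4 — Source phasor: V = 37.1∠-66.3° V = 14.91 - j33.97 V.
Step 5 — Current: I = V / Z = -0.03163 - j0.01964 A = 0.03723∠-148.2° A.
Step 6 — Complex power: S = V·I* = 0.1954 + j1.367 VA.
Step 7 — Real power: P = Re(S) = 0.1954 W.
Step 8 — Reactive power: Q = Im(S) = 1.367 VAR.
Step 9 — Apparent power: |S| = 1.381 VA.
Step 10 — Power factor: PF = P/|S| = 0.1415 (lagging).

(a) P = 0.1954 W  (b) Q = 1.367 VAR  (c) S = 1.381 VA  (d) PF = 0.1415 (lagging)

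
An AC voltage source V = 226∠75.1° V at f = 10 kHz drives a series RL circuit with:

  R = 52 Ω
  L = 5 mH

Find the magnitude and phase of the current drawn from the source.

Step 1 — Angular frequency: ω = 2π·f = 2π·1e+04 = 6.283e+04 rad/s.
Step 2 — Component impedances:
  R: Z = R = 52 Ω
  L: Z = jωL = j·6.283e+04·0.005 = 0 + j314.2 Ω
Step 3 — Series combination: Z_total = R + L = 52 + j314.2 Ω = 318.4∠80.6° Ω.
Step 4 — Source phasor: V = 226∠75.1° V = 58.11 + j218.4 V.
Step 5 — Ohm's law: I = V / Z_total = (58.11 + j218.4) / (52 + j314.2) = 0.7065 - j0.06804 A.
Step 6 — Convert to polar: |I| = 0.7097 A, ∠I = -5.5°.

I = 0.7097∠-5.5° A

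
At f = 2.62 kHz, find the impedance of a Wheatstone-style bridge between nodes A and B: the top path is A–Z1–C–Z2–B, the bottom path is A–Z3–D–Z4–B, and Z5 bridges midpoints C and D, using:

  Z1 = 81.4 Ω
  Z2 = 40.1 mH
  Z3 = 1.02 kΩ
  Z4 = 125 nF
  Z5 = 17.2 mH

Step 1 — Angular frequency: ω = 2π·f = 2π·2620 = 1.646e+04 rad/s.
Step 2 — Component impedances:
  Z1: Z = R = 81.4 Ω
  Z2: Z = jωL = j·1.646e+04·0.0401 = 0 + j660.1 Ω
  Z3: Z = R = 1020 Ω
  Z4: Z = 1/(jωC) = -j/(ω·C) = 0 - j486 Ω
  Z5: Z = jωL = j·1.646e+04·0.0172 = 0 + j283.1 Ω
Step 3 — Bridge requires nodal analysis (the Z5 bridge couples midpoints C and D, so the two paths cannot be reduced to a simple series/parallel combination). Setting node B to ground and injecting 1 A at node A, the 3-node admittance system at A, C, D solves to V_A = Z_AB = 219.8 - j366.7 Ω = 427.6∠-59.1° Ω.

Z = 219.8 - j366.7 Ω = 427.6∠-59.1° Ω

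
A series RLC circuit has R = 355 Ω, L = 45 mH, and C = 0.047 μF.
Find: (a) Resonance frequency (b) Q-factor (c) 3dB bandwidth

Step 1 — Resonance: ω₀ = 1/√(LC) = 1/√(0.045·4.7e-08) = 2.174e+04 rad/s.
Step 2 — f₀ = ω₀/(2π) = 3461 Hz.
Step 3 — Series Q: Q = ω₀L/R = 2.174e+04·0.045/355 = 2.756.
Step 4 — Bandwidth: Δω = ω₀/Q = 7889 rad/s; BW = Δω/(2π) = 1256 Hz.

(a) f₀ = 3461 Hz  (b) Q = 2.756  (c) BW = 1256 Hz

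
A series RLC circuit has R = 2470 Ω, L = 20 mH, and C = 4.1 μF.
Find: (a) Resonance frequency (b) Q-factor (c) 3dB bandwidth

Step 1 — Resonance: ω₀ = 1/√(LC) = 1/√(0.02·4.1e-06) = 3492 rad/s.
Step 2 — f₀ = ω₀/(2π) = 555.8 Hz.
Step 3 — Series Q: Q = ω₀L/R = 3492·0.02/2470 = 0.02828.
Step 4 — Bandwidth: Δω = ω₀/Q = 1.235e+05 rad/s; BW = Δω/(2π) = 1.966e+04 Hz.

(a) f₀ = 555.8 Hz  (b) Q = 0.02828  (c) BW = 1.966e+04 Hz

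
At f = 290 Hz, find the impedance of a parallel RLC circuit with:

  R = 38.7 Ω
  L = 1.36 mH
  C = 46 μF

Step 1 — Angular frequency: ω = 2π·f = 2π·290 = 1822 rad/s.
Step 2 — Component impedances:
  R: Z = R = 38.7 Ω
  L: Z = jωL = j·1822·0.00136 = 0 + j2.478 Ω
  C: Z = 1/(jωC) = -j/(ω·C) = 0 - j11.93 Ω
Step 3 — Parallel combination: 1/Z_total = 1/R + 1/L + 1/C; Z_total = 0.2511 + j3.107 Ω = 3.118∠85.4° Ω.

Z = 0.2511 + j3.107 Ω = 3.118∠85.4° Ω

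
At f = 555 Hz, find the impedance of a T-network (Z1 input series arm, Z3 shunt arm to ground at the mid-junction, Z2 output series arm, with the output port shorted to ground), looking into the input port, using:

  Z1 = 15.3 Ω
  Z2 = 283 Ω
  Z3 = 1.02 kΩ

Step 1 — Angular frequency: ω = 2π·f = 2π·555 = 3487 rad/s.
Step 2 — Component impedances:
  Z1: Z = R = 15.3 Ω
  Z2: Z = R = 283 Ω
  Z3: Z = R = 1020 Ω
Step 3 — With the output port shorted to ground, the output series arm Z2 runs from the junction to ground; the shunt arm Z3 also runs from the junction to ground. They appear in parallel: Z3 || Z2 = 221.5 Ω.
Step 4 — Series with input arm Z1: Z_in = Z1 + (Z3 || Z2) = 236.8 Ω = 236.8∠0.0° Ω.

Z = 236.8 Ω = 236.8∠0.0° Ω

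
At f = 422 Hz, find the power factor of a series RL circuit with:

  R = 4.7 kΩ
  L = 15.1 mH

Step 1 — Angular frequency: ω = 2π·f = 2π·422 = 2652 rad/s.
Step 2 — Component impedances:
  R: Z = R = 4700 Ω
  L: Z = jωL = j·2652·0.0151 = 0 + j40.04 Ω
Step 3 — Series combination: Z_total = R + L = 4700 + j40.04 Ω = 4700∠0.5° Ω.
Step 4 — Power factor: PF = cos(φ) = Re(Z)/|Z| = 4700/4700 = 1.
Step 5 — Type: Im(Z) = 40.04 ⇒ lagging (phase φ = 0.5°).

PF = 1 (lagging, φ = 0.5°)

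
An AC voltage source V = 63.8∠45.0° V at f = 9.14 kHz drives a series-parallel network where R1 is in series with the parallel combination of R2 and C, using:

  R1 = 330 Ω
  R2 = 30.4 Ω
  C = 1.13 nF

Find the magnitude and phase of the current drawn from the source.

Step 1 — Angular frequency: ω = 2π·f = 2π·9140 = 5.743e+04 rad/s.
Step 2 — Component impedances:
  R1: Z = R = 330 Ω
  R2: Z = R = 30.4 Ω
  C: Z = 1/(jωC) = -j/(ω·C) = 0 - j1.541e+04 Ω
Step 3 — Parallel branch: R2 || C = 1/(1/R2 + 1/C) = 30.4 - j0.05997 Ω.
Step 4 — Series with R1: Z_total = R1 + (R2 || C) = 360.4 - j0.05997 Ω = 360.4∠-0.0° Ω.
Step 5 — Source phasor: V = 63.8∠45.0° V = 45.11 + j45.11 V.
Step 6 — Ohm's law: I = V / Z_total = (45.11 + j45.11) / (360.4 - j0.05997) = 0.1252 + j0.1252 A.
Step 7 — Convert to polar: |I| = 0.177 A, ∠I = 45.0°.

I = 0.177∠45.0° A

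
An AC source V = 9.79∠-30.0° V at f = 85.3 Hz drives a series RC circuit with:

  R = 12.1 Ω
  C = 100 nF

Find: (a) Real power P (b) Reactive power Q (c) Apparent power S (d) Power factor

Step 1 — Angular frequency: ω = 2π·f = 2π·85.3 = 536 rad/s.
Step 2 — Component impedances:
  R: Z = R = 12.1 Ω
  C: Z = 1/(jωC) = -j/(ω·C) = 0 - j1.866e+04 Ω
Step 3 — Series combination: Z_total = R + C = 12.1 - j1.866e+04 Ω = 1.866e+04∠-90.0° Ω.
Step 4 — Source phasor: V = 9.79∠-30.0° V = 8.478 - j4.895 V.
Step 5 — Current: I = V / Z = 0.0002626 + j0.0004542 A = 0.0005247∠60.0° A.
Step 6 — Complex power: S = V·I* = 3.331e-06 - j0.005137 VA.
Step 7 — Real power: P = Re(S) = 3.331e-06 W.
Step 8 — Reactive power: Q = Im(S) = -0.005137 VAR.
Step 9 — Apparent power: |S| = 0.005137 VA.
Step 10 — Power factor: PF = P/|S| = 0.0006485 (leading).

(a) P = 3.331e-06 W  (b) Q = -0.005137 VAR  (c) S = 0.005137 VA  (d) PF = 0.0006485 (leading)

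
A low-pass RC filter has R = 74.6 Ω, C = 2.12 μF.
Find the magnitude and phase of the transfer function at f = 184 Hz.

Step 1 — Angular frequency: ω = 2π·184 = 1156 rad/s.
Step 2 — Transfer function: H(jω) = 1/(1 + jωRC).
Step 3 — Denominator: 1 + jωRC = 1 + j·1156·74.6·2.12e-06 = 1 + j0.1828.
Step 4 — H = 0.9677 - j0.1769.
Step 5 — Magnitude: |H| = 0.9837 (-0.1 dB); phase: φ = -10.4°.

|H| = 0.9837 (-0.1 dB), φ = -10.4°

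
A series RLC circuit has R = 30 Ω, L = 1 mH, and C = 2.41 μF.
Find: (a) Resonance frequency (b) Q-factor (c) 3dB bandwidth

Step 1 — Resonance: ω₀ = 1/√(LC) = 1/√(0.001·2.41e-06) = 2.037e+04 rad/s.
Step 2 — f₀ = ω₀/(2π) = 3242 Hz.
Step 3 — Series Q: Q = ω₀L/R = 2.037e+04·0.001/30 = 0.679.
Step 4 — Bandwidth: Δω = ω₀/Q = 3e+04 rad/s; BW = Δω/(2π) = 4775 Hz.

(a) f₀ = 3242 Hz  (b) Q = 0.679  (c) BW = 4775 Hz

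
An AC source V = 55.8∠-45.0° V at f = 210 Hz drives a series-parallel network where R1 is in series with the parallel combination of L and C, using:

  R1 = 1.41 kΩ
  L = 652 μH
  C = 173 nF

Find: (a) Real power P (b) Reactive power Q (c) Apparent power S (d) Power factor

Step 1 — Angular frequency: ω = 2π·f = 2π·210 = 1319 rad/s.
Step 2 — Component impedances:
  R1: Z = R = 1410 Ω
  L: Z = jωL = j·1319·0.000652 = 0 + j0.8603 Ω
  C: Z = 1/(jωC) = -j/(ω·C) = 0 - j4381 Ω
Step 3 — Parallel branch: L || C = 1/(1/L + 1/C) = 0 + j0.8605 Ω.
Step 4 — Series with R1: Z_total = R1 + (L || C) = 1410 + j0.8605 Ω = 1410∠0.0° Ω.
Step 5 — Source phasor: V = 55.8∠-45.0° V = 39.46 - j39.46 V.
Step 6 — Current: I = V / Z = 0.02797 - j0.028 A = 0.03957∠-45.0° A.
Step 7 — Complex power: S = V·I* = 2.208 + j0.001348 VA.
Step 8 — Real power: P = Re(S) = 2.208 W.
Step 9 — Reactive power: Q = Im(S) = 0.001348 VAR.
Step 10 — Apparent power: |S| = 2.208 VA.
Step 11 — Power factor: PF = P/|S| = 1 (lagging).

(a) P = 2.208 W  (b) Q = 0.001348 VAR  (c) S = 2.208 VA  (d) PF = 1 (lagging)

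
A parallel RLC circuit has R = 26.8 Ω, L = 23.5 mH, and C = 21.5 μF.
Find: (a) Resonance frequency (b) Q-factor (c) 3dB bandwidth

Step 1 — Resonance: ω₀ = 1/√(LC) = 1/√(0.0235·2.15e-05) = 1407 rad/s.
Step 2 — f₀ = ω₀/(2π) = 223.9 Hz.
Step 3 — Parallel Q: Q = R/(ω₀L) = 26.8/(1407·0.0235) = 0.8106.
Step 4 — Bandwidth: Δω = ω₀/Q = 1736 rad/s; BW = Δω/(2π) = 276.2 Hz.

(a) f₀ = 223.9 Hz  (b) Q = 0.8106  (c) BW = 276.2 Hz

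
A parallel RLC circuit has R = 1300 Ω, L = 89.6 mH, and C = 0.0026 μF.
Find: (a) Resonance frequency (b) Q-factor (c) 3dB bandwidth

Step 1 — Resonance: ω₀ = 1/√(LC) = 1/√(0.0896·2.6e-09) = 6.552e+04 rad/s.
Step 2 — f₀ = ω₀/(2π) = 1.043e+04 Hz.
Step 3 — Parallel Q: Q = R/(ω₀L) = 1300/(6.552e+04·0.0896) = 0.2215.
Step 4 — Bandwidth: Δω = ω₀/Q = 2.959e+05 rad/s; BW = Δω/(2π) = 4.709e+04 Hz.

(a) f₀ = 1.043e+04 Hz  (b) Q = 0.2215  (c) BW = 4.709e+04 Hz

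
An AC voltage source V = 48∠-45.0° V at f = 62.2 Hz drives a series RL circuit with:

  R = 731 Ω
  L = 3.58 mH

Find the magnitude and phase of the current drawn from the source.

Step 1 — Angular frequency: ω = 2π·f = 2π·62.2 = 390.8 rad/s.
Step 2 — Component impedances:
  R: Z = R = 731 Ω
  L: Z = jωL = j·390.8·0.00358 = 0 + j1.399 Ω
Step 3 — Series combination: Z_total = R + L = 731 + j1.399 Ω = 731∠0.1° Ω.
Step 4 — Source phasor: V = 48∠-45.0° V = 33.94 - j33.94 V.
Step 5 — Ohm's law: I = V / Z_total = (33.94 - j33.94) / (731 + j1.399) = 0.04634 - j0.04652 A.
Step 6 — Convert to polar: |I| = 0.06566 A, ∠I = -45.1°.

I = 0.06566∠-45.1° A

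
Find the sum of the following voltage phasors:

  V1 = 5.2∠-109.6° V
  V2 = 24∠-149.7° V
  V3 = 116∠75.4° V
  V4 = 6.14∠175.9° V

Step 1 — Convert each phasor to rectangular form:
  V1 = 5.2·(cos(-109.6°) + j·sin(-109.6°)) = -1.744 - j4.899 V
  V2 = 24·(cos(-149.7°) + j·sin(-149.7°)) = -20.72 - j12.11 V
  V3 = 116·(cos(75.4°) + j·sin(75.4°)) = 29.24 + j112.3 V
  V4 = 6.14·(cos(175.9°) + j·sin(175.9°)) = -6.124 + j0.439 V
Step 2 — Sum components: V_total = 0.6499 + j95.69 V.
Step 3 — Convert to polar: |V_total| = 95.69 V, ∠V_total = 89.6°.

V_total = 95.69∠89.6° V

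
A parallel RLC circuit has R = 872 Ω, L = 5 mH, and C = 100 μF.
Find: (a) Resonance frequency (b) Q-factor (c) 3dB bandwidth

Step 1 — Resonance: ω₀ = 1/√(LC) = 1/√(0.005·0.0001) = 1414 rad/s.
Step 2 — f₀ = ω₀/(2π) = 225.1 Hz.
Step 3 — Parallel Q: Q = R/(ω₀L) = 872/(1414·0.005) = 123.3.
Step 4 — Bandwidth: Δω = ω₀/Q = 11.47 rad/s; BW = Δω/(2π) = 1.825 Hz.

(a) f₀ = 225.1 Hz  (b) Q = 123.3  (c) BW = 1.825 Hz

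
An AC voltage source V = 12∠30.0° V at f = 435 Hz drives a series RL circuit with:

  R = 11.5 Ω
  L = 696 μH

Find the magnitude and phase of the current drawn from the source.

Step 1 — Angular frequency: ω = 2π·f = 2π·435 = 2733 rad/s.
Step 2 — Component impedances:
  R: Z = R = 11.5 Ω
  L: Z = jωL = j·2733·0.000696 = 0 + j1.902 Ω
Step 3 — Series combination: Z_total = R + L = 11.5 + j1.902 Ω = 11.66∠9.4° Ω.
Step 4 — Source phasor: V = 12∠30.0° V = 10.39 + j6 V.
Step 5 — Ohm's law: I = V / Z_total = (10.39 + j6) / (11.5 + j1.902) = 0.9636 + j0.3623 A.
Step 6 — Convert to polar: |I| = 1.029 A, ∠I = 20.6°.

I = 1.029∠20.6° A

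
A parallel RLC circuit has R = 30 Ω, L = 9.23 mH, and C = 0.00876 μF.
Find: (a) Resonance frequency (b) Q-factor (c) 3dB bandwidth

Step 1 — Resonance: ω₀ = 1/√(LC) = 1/√(0.00923·8.76e-09) = 1.112e+05 rad/s.
Step 2 — f₀ = ω₀/(2π) = 1.77e+04 Hz.
Step 3 — Parallel Q: Q = R/(ω₀L) = 30/(1.112e+05·0.00923) = 0.02923.
Step 4 — Bandwidth: Δω = ω₀/Q = 3.805e+06 rad/s; BW = Δω/(2π) = 6.056e+05 Hz.

(a) f₀ = 1.77e+04 Hz  (b) Q = 0.02923  (c) BW = 6.056e+05 Hz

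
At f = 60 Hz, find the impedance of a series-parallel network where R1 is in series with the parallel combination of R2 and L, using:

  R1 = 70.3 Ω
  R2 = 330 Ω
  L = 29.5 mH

Step 1 — Angular frequency: ω = 2π·f = 2π·60 = 377 rad/s.
Step 2 — Component impedances:
  R1: Z = R = 70.3 Ω
  R2: Z = R = 330 Ω
  L: Z = jωL = j·377·0.0295 = 0 + j11.12 Ω
Step 3 — Parallel branch: R2 || L = 1/(1/R2 + 1/L) = 0.3744 + j11.11 Ω.
Step 4 — Series with R1: Z_total = R1 + (R2 || L) = 70.67 + j11.11 Ω = 71.54∠8.9° Ω.

Z = 70.67 + j11.11 Ω = 71.54∠8.9° Ω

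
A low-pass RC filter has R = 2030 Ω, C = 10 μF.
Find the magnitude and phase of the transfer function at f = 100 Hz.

Step 1 — Angular frequency: ω = 2π·100 = 628.3 rad/s.
Step 2 — Transfer function: H(jω) = 1/(1 + jωRC).
Step 3 — Denominator: 1 + jωRC = 1 + j·628.3·2030·1e-05 = 1 + j12.75.
Step 4 — H = 0.006109 - j0.07792.
Step 5 — Magnitude: |H| = 0.07816 (-22.1 dB); phase: φ = -85.5°.

|H| = 0.07816 (-22.1 dB), φ = -85.5°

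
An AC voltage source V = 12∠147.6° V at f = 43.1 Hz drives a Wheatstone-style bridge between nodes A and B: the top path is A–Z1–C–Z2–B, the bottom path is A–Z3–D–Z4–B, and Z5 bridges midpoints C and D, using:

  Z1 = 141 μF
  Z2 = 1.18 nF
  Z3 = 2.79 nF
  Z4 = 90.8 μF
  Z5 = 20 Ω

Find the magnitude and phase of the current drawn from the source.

Step 1 — Angular frequency: ω = 2π·f = 2π·43.1 = 270.8 rad/s.
Step 2 — Component impedances:
  Z1: Z = 1/(jωC) = -j/(ω·C) = 0 - j26.19 Ω
  Z2: Z = 1/(jωC) = -j/(ω·C) = 0 - j3.129e+06 Ω
  Z3: Z = 1/(jωC) = -j/(ω·C) = 0 - j1.324e+06 Ω
  Z4: Z = 1/(jωC) = -j/(ω·C) = 0 - j40.67 Ω
  Z5: Z = R = 20 Ω
Step 3 — Bridge requires nodal analysis (the Z5 bridge couples midpoints C and D, so the two paths cannot be reduced to a simple series/parallel combination). Setting node B to ground and injecting 1 A at node A, the 3-node admittance system at A, C, D solves to V_A = Z_AB = 20 - j66.86 Ω = 69.78∠-73.3° Ω.
Step 4 — Source phasor: V = 12∠147.6° V = -10.13 + j6.43 V.
Step 5 — Ohm's law: I = V / Z_total = (-10.13 + j6.43) / (20 - j66.86) = -0.1299 - j0.1127 A.
Step 6 — Convert to polar: |I| = 0.172 A, ∠I = -139.1°.

I = 0.172∠-139.1° A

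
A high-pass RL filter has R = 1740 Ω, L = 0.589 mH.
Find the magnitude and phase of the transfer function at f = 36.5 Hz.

Step 1 — Angular frequency: ω = 2π·36.5 = 229.3 rad/s.
Step 2 — Transfer function: H(jω) = jωL/(R + jωL).
Step 3 — Numerator jωL = j·0.1351; denominator R + jωL = 1740 + j0.1351.
Step 4 — H = 6.027e-09 + j7.763e-05.
Step 5 — Magnitude: |H| = 7.763e-05 (-82.2 dB); phase: φ = 90.0°.

|H| = 7.763e-05 (-82.2 dB), φ = 90.0°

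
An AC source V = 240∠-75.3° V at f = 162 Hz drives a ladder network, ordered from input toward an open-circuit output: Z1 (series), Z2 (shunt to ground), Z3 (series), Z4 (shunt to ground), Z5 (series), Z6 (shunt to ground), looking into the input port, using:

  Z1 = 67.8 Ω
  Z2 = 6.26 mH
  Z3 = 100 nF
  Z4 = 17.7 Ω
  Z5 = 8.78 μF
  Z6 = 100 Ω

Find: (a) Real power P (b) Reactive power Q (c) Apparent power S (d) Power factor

Step 1 — Angular frequency: ω = 2π·f = 2π·162 = 1018 rad/s.
Step 2 — Component impedances:
  Z1: Z = R = 67.8 Ω
  Z2: Z = jωL = j·1018·0.00626 = 0 + j6.372 Ω
  Z3: Z = 1/(jωC) = -j/(ω·C) = 0 - j9824 Ω
  Z4: Z = R = 17.7 Ω
  Z5: Z = 1/(jωC) = -j/(ω·C) = 0 - j111.9 Ω
  Z6: Z = R = 100 Ω
Step 3 — Ladder network (open output): work backward from the far end, alternating series and parallel combinations. Z_in = 67.8 + j6.376 Ω = 68.1∠5.4° Ω.
Step 4 — Source phasor: V = 240∠-75.3° V = 60.9 - j232.1 V.
Step 5 — Current: I = V / Z = 0.5712 - j3.478 A = 3.524∠-80.7° A.
Step 6 — Complex power: S = V·I* = 842.1 + j79.19 VA.
Step 7 — Real power: P = Re(S) = 842.1 W.
Step 8 — Reactive power: Q = Im(S) = 79.19 VAR.
Step 9 — Apparent power: |S| = 845.8 VA.
Step 10 — Power factor: PF = P/|S| = 0.9956 (lagging).

(a) P = 842.1 W  (b) Q = 79.19 VAR  (c) S = 845.8 VA  (d) PF = 0.9956 (lagging)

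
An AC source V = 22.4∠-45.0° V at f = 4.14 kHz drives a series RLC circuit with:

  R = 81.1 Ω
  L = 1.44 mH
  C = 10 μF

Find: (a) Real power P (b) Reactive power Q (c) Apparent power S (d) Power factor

Step 1 — Angular frequency: ω = 2π·f = 2π·4140 = 2.601e+04 rad/s.
Step 2 — Component impedances:
  R: Z = R = 81.1 Ω
  L: Z = jωL = j·2.601e+04·0.00144 = 0 + j37.46 Ω
  C: Z = 1/(jωC) = -j/(ω·C) = 0 - j3.844 Ω
Step 3 — Series combination: Z_total = R + L + C = 81.1 + j33.61 Ω = 87.79∠22.5° Ω.
Step 4 — Source phasor: V = 22.4∠-45.0° V = 15.84 - j15.84 V.
Step 5 — Current: I = V / Z = 0.09759 - j0.2358 A = 0.2552∠-67.5° A.
Step 6 — Complex power: S = V·I* = 5.28 + j2.188 VA.
Step 7 — Real power: P = Re(S) = 5.28 W.
Step 8 — Reactive power: Q = Im(S) = 2.188 VAR.
Step 9 — Apparent power: |S| = 5.715 VA.
Step 10 — Power factor: PF = P/|S| = 0.9238 (lagging).

(a) P = 5.28 W  (b) Q = 2.188 VAR  (c) S = 5.715 VA  (d) PF = 0.9238 (lagging)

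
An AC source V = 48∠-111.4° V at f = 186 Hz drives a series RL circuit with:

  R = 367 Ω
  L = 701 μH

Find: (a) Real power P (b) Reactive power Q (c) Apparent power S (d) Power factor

Step 1 — Angular frequency: ω = 2π·f = 2π·186 = 1169 rad/s.
Step 2 — Component impedances:
  R: Z = R = 367 Ω
  L: Z = jωL = j·1169·0.000701 = 0 + j0.8192 Ω
Step 3 — Series combination: Z_total = R + L = 367 + j0.8192 Ω = 367∠0.1° Ω.
Step 4 — Source phasor: V = 48∠-111.4° V = -17.51 - j44.69 V.
Step 5 — Current: I = V / Z = -0.04799 - j0.1217 A = 0.1308∠-111.5° A.
Step 6 — Complex power: S = V·I* = 6.278 + j0.01401 VA.
Step 7 — Real power: P = Re(S) = 6.278 W.
Step 8 — Reactive power: Q = Im(S) = 0.01401 VAR.
Step 9 — Apparent power: |S| = 6.278 VA.
Step 10 — Power factor: PF = P/|S| = 1 (lagging).

(a) P = 6.278 W  (b) Q = 0.01401 VAR  (c) S = 6.278 VA  (d) PF = 1 (lagging)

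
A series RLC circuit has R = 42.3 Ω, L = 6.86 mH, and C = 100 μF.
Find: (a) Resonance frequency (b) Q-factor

Step 1 — Resonance condition Im(Z)=0 gives ω₀ = 1/√(LC).
Step 2 — ω₀ = 1/√(0.00686·0.0001) = 1207 rad/s.
Step 3 — f₀ = ω₀/(2π) = 192.2 Hz.
Step 4 — Series Q: Q = ω₀L/R = 1207·0.00686/42.3 = 0.1958.

(a) f₀ = 192.2 Hz  (b) Q = 0.1958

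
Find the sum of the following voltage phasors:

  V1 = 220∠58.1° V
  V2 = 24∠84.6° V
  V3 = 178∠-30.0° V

Step 1 — Convert each phasor to rectangular form:
  V1 = 220·(cos(58.1°) + j·sin(58.1°)) = 116.3 + j186.8 V
  V2 = 24·(cos(84.6°) + j·sin(84.6°)) = 2.259 + j23.89 V
  V3 = 178·(cos(-30.0°) + j·sin(-30.0°)) = 154.2 - j89 V
Step 2 — Sum components: V_total = 272.7 + j121.7 V.
Step 3 — Convert to polar: |V_total| = 298.6 V, ∠V_total = 24.0°.

V_total = 298.6∠24.0° V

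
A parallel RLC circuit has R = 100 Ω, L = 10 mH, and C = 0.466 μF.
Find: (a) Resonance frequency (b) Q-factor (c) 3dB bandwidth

Step 1 — Resonance: ω₀ = 1/√(LC) = 1/√(0.01·4.66e-07) = 1.465e+04 rad/s.
Step 2 — f₀ = ω₀/(2π) = 2331 Hz.
Step 3 — Parallel Q: Q = R/(ω₀L) = 100/(1.465e+04·0.01) = 0.6826.
Step 4 — Bandwidth: Δω = ω₀/Q = 2.146e+04 rad/s; BW = Δω/(2π) = 3415 Hz.

(a) f₀ = 2331 Hz  (b) Q = 0.6826  (c) BW = 3415 Hz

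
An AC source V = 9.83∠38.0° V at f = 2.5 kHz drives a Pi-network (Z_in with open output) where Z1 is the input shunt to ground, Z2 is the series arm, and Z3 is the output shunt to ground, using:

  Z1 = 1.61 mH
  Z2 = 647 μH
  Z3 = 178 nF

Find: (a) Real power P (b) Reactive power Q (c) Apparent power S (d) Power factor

Step 1 — Angular frequency: ω = 2π·f = 2π·2500 = 1.571e+04 rad/s.
Step 2 — Component impedances:
  Z1: Z = jωL = j·1.571e+04·0.00161 = 0 + j25.29 Ω
  Z2: Z = jωL = j·1.571e+04·0.000647 = 0 + j10.16 Ω
  Z3: Z = 1/(jωC) = -j/(ω·C) = 0 - j357.7 Ω
Step 3 — With open output, the series arm Z2 and the output shunt Z3 appear in series to ground: Z2 + Z3 = 0 - j347.5 Ω.
Step 4 — Parallel with input shunt Z1: Z_in = Z1 || (Z2 + Z3) = 0 + j27.27 Ω = 27.27∠90.0° Ω.
Step 5 — Source phasor: V = 9.83∠38.0° V = 7.746 + j6.052 V.
Step 6 — Current: I = V / Z = 0.2219 - j0.284 A = 0.3604∠-52.0° A.
Step 7 — Complex power: S = V·I* = 0 + j3.543 VA.
Step 8 — Real power: P = Re(S) = 0 W.
Step 9 — Reactive power: Q = Im(S) = 3.543 VAR.
Step 10 — Apparent power: |S| = 3.543 VA.
Step 11 — Power factor: PF = P/|S| = 0 (lagging).

(a) P = 0 W  (b) Q = 3.543 VAR  (c) S = 3.543 VA  (d) PF = 0 (lagging)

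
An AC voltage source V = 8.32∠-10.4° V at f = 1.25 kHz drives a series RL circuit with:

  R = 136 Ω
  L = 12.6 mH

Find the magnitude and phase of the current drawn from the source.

Step 1 — Angular frequency: ω = 2π·f = 2π·1250 = 7854 rad/s.
Step 2 — Component impedances:
  R: Z = R = 136 Ω
  L: Z = jωL = j·7854·0.0126 = 0 + j98.96 Ω
Step 3 — Series combination: Z_total = R + L = 136 + j98.96 Ω = 168.2∠36.0° Ω.
Step 4 — Source phasor: V = 8.32∠-10.4° V = 8.183 - j1.502 V.
Step 5 — Ohm's law: I = V / Z_total = (8.183 - j1.502) / (136 + j98.96) = 0.03409 - j0.03585 A.
Step 6 — Convert to polar: |I| = 0.04947 A, ∠I = -46.4°.

I = 0.04947∠-46.4° A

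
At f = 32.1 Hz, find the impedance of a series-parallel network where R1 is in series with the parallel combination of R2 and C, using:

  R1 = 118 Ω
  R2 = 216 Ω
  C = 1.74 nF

Step 1 — Angular frequency: ω = 2π·f = 2π·32.1 = 201.7 rad/s.
Step 2 — Component impedances:
  R1: Z = R = 118 Ω
  R2: Z = R = 216 Ω
  C: Z = 1/(jωC) = -j/(ω·C) = 0 - j2.849e+06 Ω
Step 3 — Parallel branch: R2 || C = 1/(1/R2 + 1/C) = 216 - j0.01637 Ω.
Step 4 — Series with R1: Z_total = R1 + (R2 || C) = 334 - j0.01637 Ω = 334∠-0.0° Ω.

Z = 334 - j0.01637 Ω = 334∠-0.0° Ω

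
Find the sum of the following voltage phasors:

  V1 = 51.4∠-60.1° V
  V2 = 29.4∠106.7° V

Step 1 — Convert each phasor to rectangular form:
  V1 = 51.4·(cos(-60.1°) + j·sin(-60.1°)) = 25.62 - j44.56 V
  V2 = 29.4·(cos(106.7°) + j·sin(106.7°)) = -8.448 + j28.16 V
Step 2 — Sum components: V_total = 17.17 - j16.4 V.
Step 3 — Convert to polar: |V_total| = 23.75 V, ∠V_total = -43.7°.

V_total = 23.75∠-43.7° V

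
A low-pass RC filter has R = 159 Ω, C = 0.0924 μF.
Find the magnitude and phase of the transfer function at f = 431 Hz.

Step 1 — Angular frequency: ω = 2π·431 = 2708 rad/s.
Step 2 — Transfer function: H(jω) = 1/(1 + jωRC).
Step 3 — Denominator: 1 + jωRC = 1 + j·2708·159·9.24e-08 = 1 + j0.03979.
Step 4 — H = 0.9984 - j0.03972.
Step 5 — Magnitude: |H| = 0.9992 (-0.0 dB); phase: φ = -2.3°.

|H| = 0.9992 (-0.0 dB), φ = -2.3°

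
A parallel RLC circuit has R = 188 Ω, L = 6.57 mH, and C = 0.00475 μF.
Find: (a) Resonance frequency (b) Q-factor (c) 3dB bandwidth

Step 1 — Resonance: ω₀ = 1/√(LC) = 1/√(0.00657·4.75e-09) = 1.79e+05 rad/s.
Step 2 — f₀ = ω₀/(2π) = 2.849e+04 Hz.
Step 3 — Parallel Q: Q = R/(ω₀L) = 188/(1.79e+05·0.00657) = 0.1599.
Step 4 — Bandwidth: Δω = ω₀/Q = 1.12e+06 rad/s; BW = Δω/(2π) = 1.782e+05 Hz.

(a) f₀ = 2.849e+04 Hz  (b) Q = 0.1599  (c) BW = 1.782e+05 Hz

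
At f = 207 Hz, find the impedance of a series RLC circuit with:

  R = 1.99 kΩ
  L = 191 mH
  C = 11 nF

Step 1 — Angular frequency: ω = 2π·f = 2π·207 = 1301 rad/s.
Step 2 — Component impedances:
  R: Z = R = 1990 Ω
  L: Z = jωL = j·1301·0.191 = 0 + j248.4 Ω
  C: Z = 1/(jωC) = -j/(ω·C) = 0 - j6.99e+04 Ω
Step 3 — Series combination: Z_total = R + L + C = 1990 - j6.965e+04 Ω = 6.968e+04∠-88.4° Ω.

Z = 1990 - j6.965e+04 Ω = 6.968e+04∠-88.4° Ω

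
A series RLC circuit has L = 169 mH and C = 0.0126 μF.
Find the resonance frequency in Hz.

Step 1 — Resonance condition Im(Z)=0 gives ω₀ = 1/√(LC).
Step 2 — ω₀ = 1/√(0.169·1.26e-08) = 2.167e+04 rad/s.
Step 3 — f₀ = ω₀/(2π) = 3449 Hz.

f₀ = 3449 Hz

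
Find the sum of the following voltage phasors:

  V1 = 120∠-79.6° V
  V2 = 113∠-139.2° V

Step 1 — Convert each phasor to rectangular form:
  V1 = 120·(cos(-79.6°) + j·sin(-79.6°)) = 21.66 - j118 V
  V2 = 113·(cos(-139.2°) + j·sin(-139.2°)) = -85.54 - j73.84 V
Step 2 — Sum components: V_total = -63.88 - j191.9 V.
Step 3 — Convert to polar: |V_total| = 202.2 V, ∠V_total = -108.4°.

V_total = 202.2∠-108.4° V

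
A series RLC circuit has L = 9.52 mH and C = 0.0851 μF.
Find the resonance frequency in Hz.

Step 1 — Resonance condition Im(Z)=0 gives ω₀ = 1/√(LC).
Step 2 — ω₀ = 1/√(0.00952·8.51e-08) = 3.513e+04 rad/s.
Step 3 — f₀ = ω₀/(2π) = 5592 Hz.

f₀ = 5592 Hz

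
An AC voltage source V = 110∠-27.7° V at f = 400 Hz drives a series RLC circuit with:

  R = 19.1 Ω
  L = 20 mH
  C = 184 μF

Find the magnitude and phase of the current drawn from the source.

Step 1 — Angular frequency: ω = 2π·f = 2π·400 = 2513 rad/s.
Step 2 — Component impedances:
  R: Z = R = 19.1 Ω
  L: Z = jωL = j·2513·0.02 = 0 + j50.27 Ω
  C: Z = 1/(jωC) = -j/(ω·C) = 0 - j2.162 Ω
Step 3 — Series combination: Z_total = R + L + C = 19.1 + j48.1 Ω = 51.76∠68.3° Ω.
Step 4 — Source phasor: V = 110∠-27.7° V = 97.39 - j51.13 V.
Step 5 — Ohm's law: I = V / Z_total = (97.39 - j51.13) / (19.1 + j48.1) = -0.2238 - j2.114 A.
Step 6 — Convert to polar: |I| = 2.125 A, ∠I = -96.0°.

I = 2.125∠-96.0° A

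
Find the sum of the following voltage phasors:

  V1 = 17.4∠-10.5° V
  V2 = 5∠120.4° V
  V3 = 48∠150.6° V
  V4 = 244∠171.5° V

Step 1 — Convert each phasor to rectangular form:
  V1 = 17.4·(cos(-10.5°) + j·sin(-10.5°)) = 17.11 - j3.171 V
  V2 = 5·(cos(120.4°) + j·sin(120.4°)) = -2.53 + j4.313 V
  V3 = 48·(cos(150.6°) + j·sin(150.6°)) = -41.82 + j23.56 V
  V4 = 244·(cos(171.5°) + j·sin(171.5°)) = -241.3 + j36.07 V
Step 2 — Sum components: V_total = -268.6 + j60.77 V.
Step 3 — Convert to polar: |V_total| = 275.3 V, ∠V_total = 167.2°.

V_total = 275.3∠167.2° V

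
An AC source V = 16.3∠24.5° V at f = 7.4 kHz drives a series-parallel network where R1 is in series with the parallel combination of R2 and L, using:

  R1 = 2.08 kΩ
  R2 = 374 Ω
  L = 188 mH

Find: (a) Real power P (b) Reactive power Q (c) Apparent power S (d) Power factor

Step 1 — Angular frequency: ω = 2π·f = 2π·7400 = 4.65e+04 rad/s.
Step 2 — Component impedances:
  R1: Z = R = 2080 Ω
  R2: Z = R = 374 Ω
  L: Z = jωL = j·4.65e+04·0.188 = 0 + j8741 Ω
Step 3 — Parallel branch: R2 || L = 1/(1/R2 + 1/L) = 373.3 + j15.97 Ω.
Step 4 — Series with R1: Z_total = R1 + (R2 || L) = 2453 + j15.97 Ω = 2453∠0.4° Ω.
Step 5 — Source phasor: V = 16.3∠24.5° V = 14.83 + j6.759 V.
Step 6 — Current: I = V / Z = 0.006064 + j0.002716 A = 0.006644∠24.1° A.
Step 7 — Complex power: S = V·I* = 0.1083 + j0.0007051 VA.
Step 8 — Real power: P = Re(S) = 0.1083 W.
Step 9 — Reactive power: Q = Im(S) = 0.0007051 VAR.
Step 10 — Apparent power: |S| = 0.1083 VA.
Step 11 — Power factor: PF = P/|S| = 1 (lagging).

(a) P = 0.1083 W  (b) Q = 0.0007051 VAR  (c) S = 0.1083 VA  (d) PF = 1 (lagging)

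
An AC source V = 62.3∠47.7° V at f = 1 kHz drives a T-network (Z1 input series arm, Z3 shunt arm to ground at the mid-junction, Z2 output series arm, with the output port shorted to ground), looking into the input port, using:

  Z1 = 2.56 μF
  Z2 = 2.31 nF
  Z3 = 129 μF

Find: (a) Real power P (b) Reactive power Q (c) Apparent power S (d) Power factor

Step 1 — Angular frequency: ω = 2π·f = 2π·1000 = 6283 rad/s.
Step 2 — Component impedances:
  Z1: Z = 1/(jωC) = -j/(ω·C) = 0 - j62.17 Ω
  Z2: Z = 1/(jωC) = -j/(ω·C) = 0 - j6.89e+04 Ω
  Z3: Z = 1/(jωC) = -j/(ω·C) = 0 - j1.234 Ω
Step 3 — With the output port shorted to ground, the output series arm Z2 runs from the junction to ground; the shunt arm Z3 also runs from the junction to ground. They appear in parallel: Z3 || Z2 = 0 - j1.234 Ω.
Step 4 — Series with input arm Z1: Z_in = Z1 + (Z3 || Z2) = 0 - j63.4 Ω = 63.4∠-90.0° Ω.
Step 5 — Source phasor: V = 62.3∠47.7° V = 41.93 + j46.08 V.
Step 6 — Current: I = V / Z = -0.7268 + j0.6613 A = 0.9826∠137.7° A.
Step 7 — Complex power: S = V·I* = 0 - j61.22 VA.
Step 8 — Real power: P = Re(S) = 0 W.
Step 9 — Reactive power: Q = Im(S) = -61.22 VAR.
Step 10 — Apparent power: |S| = 61.22 VA.
Step 11 — Power factor: PF = P/|S| = 0 (leading).

(a) P = 0 W  (b) Q = -61.22 VAR  (c) S = 61.22 VA  (d) PF = 0 (leading)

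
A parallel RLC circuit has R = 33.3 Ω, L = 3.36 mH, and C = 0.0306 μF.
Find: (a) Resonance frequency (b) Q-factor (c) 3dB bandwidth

Step 1 — Resonance: ω₀ = 1/√(LC) = 1/√(0.00336·3.06e-08) = 9.862e+04 rad/s.
Step 2 — f₀ = ω₀/(2π) = 1.57e+04 Hz.
Step 3 — Parallel Q: Q = R/(ω₀L) = 33.3/(9.862e+04·0.00336) = 0.1005.
Step 4 — Bandwidth: Δω = ω₀/Q = 9.814e+05 rad/s; BW = Δω/(2π) = 1.562e+05 Hz.

(a) f₀ = 1.57e+04 Hz  (b) Q = 0.1005  (c) BW = 1.562e+05 Hz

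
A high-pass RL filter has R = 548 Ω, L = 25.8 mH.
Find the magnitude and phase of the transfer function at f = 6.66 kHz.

Step 1 — Angular frequency: ω = 2π·6660 = 4.185e+04 rad/s.
Step 2 — Transfer function: H(jω) = jωL/(R + jωL).
Step 3 — Numerator jωL = j·1080; denominator R + jωL = 548 + j1080.
Step 4 — H = 0.7951 + j0.4036.
Step 5 — Magnitude: |H| = 0.8917 (-1.0 dB); phase: φ = 26.9°.

|H| = 0.8917 (-1.0 dB), φ = 26.9°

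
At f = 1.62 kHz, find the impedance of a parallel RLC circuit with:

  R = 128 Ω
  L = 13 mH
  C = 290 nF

Step 1 — Angular frequency: ω = 2π·f = 2π·1620 = 1.018e+04 rad/s.
Step 2 — Component impedances:
  R: Z = R = 128 Ω
  L: Z = jωL = j·1.018e+04·0.013 = 0 + j132.3 Ω
  C: Z = 1/(jωC) = -j/(ω·C) = 0 - j338.8 Ω
Step 3 — Parallel combination: 1/Z_total = 1/R + 1/L + 1/C; Z_total = 94.99 + j56 Ω = 110.3∠30.5° Ω.

Z = 94.99 + j56 Ω = 110.3∠30.5° Ω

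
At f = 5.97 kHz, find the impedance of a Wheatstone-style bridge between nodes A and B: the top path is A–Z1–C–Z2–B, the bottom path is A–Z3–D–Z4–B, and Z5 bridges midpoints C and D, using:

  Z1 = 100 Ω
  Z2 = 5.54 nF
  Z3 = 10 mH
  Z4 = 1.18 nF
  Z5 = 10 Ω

Step 1 — Angular frequency: ω = 2π·f = 2π·5970 = 3.751e+04 rad/s.
Step 2 — Component impedances:
  Z1: Z = R = 100 Ω
  Z2: Z = 1/(jωC) = -j/(ω·C) = 0 - j4812 Ω
  Z3: Z = jωL = j·3.751e+04·0.01 = 0 + j375.1 Ω
  Z4: Z = 1/(jωC) = -j/(ω·C) = 0 - j2.259e+04 Ω
  Z5: Z = R = 10 Ω
Step 3 — Bridge requires nodal analysis (the Z5 bridge couples midpoints C and D, so the two paths cannot be reduced to a simple series/parallel combination). Setting node B to ground and injecting 1 A at node A, the 3-node admittance system at A, C, D solves to V_A = Z_AB = 92.85 - j3942 Ω = 3943∠-88.7° Ω.

Z = 92.85 - j3942 Ω = 3943∠-88.7° Ω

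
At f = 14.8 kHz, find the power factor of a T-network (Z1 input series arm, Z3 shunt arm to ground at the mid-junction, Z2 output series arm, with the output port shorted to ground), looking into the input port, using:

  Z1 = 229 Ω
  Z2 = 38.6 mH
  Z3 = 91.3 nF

Step 1 — Angular frequency: ω = 2π·f = 2π·1.48e+04 = 9.299e+04 rad/s.
Step 2 — Component impedances:
  Z1: Z = R = 229 Ω
  Z2: Z = jωL = j·9.299e+04·0.0386 = 0 + j3589 Ω
  Z3: Z = 1/(jωC) = -j/(ω·C) = 0 - j117.8 Ω
Step 3 — With the output port shorted to ground, the output series arm Z2 runs from the junction to ground; the shunt arm Z3 also runs from the junction to ground. They appear in parallel: Z3 || Z2 = 0 - j121.8 Ω.
Step 4 — Series with input arm Z1: Z_in = Z1 + (Z3 || Z2) = 229 - j121.8 Ω = 259.4∠-28.0° Ω.
Step 5 — Power factor: PF = cos(φ) = Re(Z)/|Z| = 229/259.37 = 0.8829.
Step 6 — Type: Im(Z) = -121.8 ⇒ leading (phase φ = -28.0°).

PF = 0.8829 (leading, φ = -28.0°)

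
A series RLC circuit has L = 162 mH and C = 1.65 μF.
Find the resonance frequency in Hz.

Step 1 — Resonance condition Im(Z)=0 gives ω₀ = 1/√(LC).
Step 2 — ω₀ = 1/√(0.162·1.65e-06) = 1934 rad/s.
Step 3 — f₀ = ω₀/(2π) = 307.8 Hz.

f₀ = 307.8 Hz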